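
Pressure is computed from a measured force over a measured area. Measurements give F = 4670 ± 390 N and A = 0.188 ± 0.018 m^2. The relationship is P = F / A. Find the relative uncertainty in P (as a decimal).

P is a product of powers, so relative uncertainties combine in quadrature:
  (1·δF/F)² = (1×0.0835)² = 0.00697;  (-1·δA/A)² = (-1×0.0957)² = 0.00917
δP/P = √(0.0161) = 0.127

0.127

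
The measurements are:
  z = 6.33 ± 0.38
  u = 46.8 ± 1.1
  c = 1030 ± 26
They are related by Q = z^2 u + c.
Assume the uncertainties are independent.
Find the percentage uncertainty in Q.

7.95%

Let p = z^2·u = 1880. δp/p = √((2·δz/z)² + (1·δu/u)²) = √(0.0144 + 0.000552) = 0.122, so δp = 229.
Q = p + c: δQ = √(δp² + δc²) = √(52600 + 676) = 231
Q = 2910, so δQ/Q = 231/2910 = 0.0795.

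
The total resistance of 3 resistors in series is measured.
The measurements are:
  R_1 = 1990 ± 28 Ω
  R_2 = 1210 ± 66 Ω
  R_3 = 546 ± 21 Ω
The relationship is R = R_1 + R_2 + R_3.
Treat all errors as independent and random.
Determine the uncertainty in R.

74.7 Ω

Sums and differences: (δR)² = Σ (cᵢ δxᵢ)².
  (δR_1)² = 784;  (δR_2)² = 4360;  (δR_3)² = 441
δR = √(5580) = 74.7 Ω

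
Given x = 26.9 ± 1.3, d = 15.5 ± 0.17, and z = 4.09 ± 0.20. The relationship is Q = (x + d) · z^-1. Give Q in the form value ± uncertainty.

10.4 ± 0.600

Let u = x + d = 42.4. δu = √(δx² + δd²) = √(1.69 + 0.0289) = 1.31, so δu/u = 0.0309.
Q is then a monomial in u, z:
δQ/Q = √((δu/u)² + (-1·δz/z)²) = √(0.000956 + 0.00239) = 0.0579
Q = 10.4, so δQ = 0.0579 × 10.4 = 0.600.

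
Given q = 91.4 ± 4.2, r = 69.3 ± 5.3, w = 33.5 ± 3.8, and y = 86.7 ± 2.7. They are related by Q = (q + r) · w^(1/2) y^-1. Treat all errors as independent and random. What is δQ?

Let u = q + r = 161. δu = √(δq² + δr²) = √(17.6 + 28.1) = 6.76, so δu/u = 0.0421.
Q is then a monomial in u, w, y:
δQ/Q = √((δu/u)² + (½·δw/w)² + (-1·δy/y)²) = √(0.00177 + 0.00322 + 0.000970) = 0.0772
Q = 10.7, so δQ = 0.0772 × 10.7 = 0.828.

0.828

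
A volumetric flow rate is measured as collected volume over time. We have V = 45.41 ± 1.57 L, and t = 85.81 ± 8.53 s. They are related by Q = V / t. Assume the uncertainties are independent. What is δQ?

For a monomial Q ∝ V, t^-1, fractional errors add in quadrature:
  (1·δV/V)² = (1×0.0346)² = 0.00120;  (-1·δt/t)² = (-1×0.0994)² = 0.00988
δQ/Q = √(0.0111) = 0.105
Q = 0.5292 L/s, so δQ = 0.105 × 0.5292 = 0.0557 L/s.

0.0557 L/s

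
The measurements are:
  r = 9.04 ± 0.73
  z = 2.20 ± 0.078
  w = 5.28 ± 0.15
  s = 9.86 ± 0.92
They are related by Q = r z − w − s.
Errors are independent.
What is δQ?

1.99

Let p = r·z = 19.9. δp/p = √((1·δr/r)² + (1·δz/z)²) = √(0.00652 + 0.00126) = 0.0882, so δp = 1.75.
Q = p − w − s: δQ = √(δp² + δw² + δs²) = √(3.08 + 0.0225 + 0.846) = 1.99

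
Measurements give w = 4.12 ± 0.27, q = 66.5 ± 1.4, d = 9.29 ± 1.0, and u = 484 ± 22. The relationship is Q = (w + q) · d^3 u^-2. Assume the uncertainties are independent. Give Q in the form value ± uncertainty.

Let h = w + q = 70.6. δh = √(δw² + δq²) = √(0.0729 + 1.96) = 1.43, so δh/h = 0.0202.
Q is then a monomial in h, d, u:
δQ/Q = √((δh/h)² + (3·δd/d)² + (-2·δu/u)²) = √(0.000408 + 0.104 + 0.00826) = 0.336
Q = 0.242, so δQ = 0.336 × 0.242 = 0.0812.

0.242 ± 0.0812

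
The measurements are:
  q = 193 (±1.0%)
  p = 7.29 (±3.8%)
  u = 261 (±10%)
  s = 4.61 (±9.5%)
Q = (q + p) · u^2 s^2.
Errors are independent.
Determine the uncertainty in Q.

Let w = q + p = 200. δw = √(δq² + δp²) = √(3.72 + 0.0767) = 1.95, so δw/w = 0.00973.
Q is then a monomial in w, u, s:
δQ/Q = √((δw/w)² + (2·δu/u)² + (2·δs/s)²) = √(9.48e-05 + 0.0400 + 0.0361) = 0.276
Q = 2.9e+08, so δQ = 0.276 × 2.9e+08 = 8e+07.

8e+07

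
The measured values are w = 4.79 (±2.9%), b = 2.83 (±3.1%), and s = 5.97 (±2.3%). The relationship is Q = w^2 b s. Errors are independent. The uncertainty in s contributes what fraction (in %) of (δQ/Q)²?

10.9%

(δQ/Q)² = (2·δw/w)² + (1·δb/b)² + (1·δs/s)²
  w term: (2×0.0290)² = 0.00336
  b term: (1×0.0310)² = 0.000961
  s term: (1×0.0230)² = 0.000529
Total = 0.00485. Share from s = 0.000529/0.00485 = 0.109.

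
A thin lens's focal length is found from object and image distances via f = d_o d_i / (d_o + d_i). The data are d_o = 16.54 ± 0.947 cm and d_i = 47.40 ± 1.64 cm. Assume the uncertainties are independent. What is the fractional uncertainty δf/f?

∂f/∂d_o = (d_i/(d_o+d_i))² = 0.550;  ∂f/∂d_i = (d_o/(d_o+d_i))² = 0.0669
δf = √((∂f/∂d_o · δd_o)² + (∂f/∂d_i · δd_i)²) = √(0.271 + 0.0120) = 0.532 cm
f = 12.26 cm, so δf/f = 0.532/12.26 = 0.0434.

0.0434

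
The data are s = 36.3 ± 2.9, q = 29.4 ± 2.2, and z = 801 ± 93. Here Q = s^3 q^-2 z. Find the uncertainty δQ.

13500

Relative error in a monomial: (δQ/Q)² = Σ (nᵢ · δxᵢ/xᵢ)².
  (3·δs/s)² = (3×0.0799)² = 0.0574;  (-2·δq/q)² = (-2×0.0748)² = 0.0224;  (1·δz/z)² = (1×0.116)² = 0.0135
δQ/Q = √(0.0933) = 0.305
Q = 44300, so δQ = 0.305 × 44300 = 13500.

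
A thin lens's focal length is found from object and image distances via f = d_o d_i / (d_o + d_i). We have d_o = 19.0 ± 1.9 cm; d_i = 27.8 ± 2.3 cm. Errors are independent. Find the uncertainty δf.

0.770 cm

∂f/∂d_o = (d_i/(d_o+d_i))² = 0.353;  ∂f/∂d_i = (d_o/(d_o+d_i))² = 0.165
δf = √((∂f/∂d_o · δd_o)² + (∂f/∂d_i · δd_i)²) = √(0.449 + 0.144) = 0.770 cm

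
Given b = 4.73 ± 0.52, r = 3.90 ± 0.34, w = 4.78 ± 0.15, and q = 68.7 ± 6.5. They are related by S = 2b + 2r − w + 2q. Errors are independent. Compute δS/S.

Sums and differences: (δS)² = Σ (cᵢ δxᵢ)².
  (2·δb)² = 1.08;  (2·δr)² = 0.462;  (δw)² = 0.0225;  (2·δq)² = 169
δS = √(171) = 13.1
S = 150, so δS/S = 13.1/150 = 0.0871.

0.0871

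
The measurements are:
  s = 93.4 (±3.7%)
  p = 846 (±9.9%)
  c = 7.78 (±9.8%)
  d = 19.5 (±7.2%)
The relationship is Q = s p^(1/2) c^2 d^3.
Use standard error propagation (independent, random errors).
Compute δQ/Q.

For a monomial Q ∝ s, p^(1/2), c^2, d^3, fractional errors add in quadrature:
  (1·δs/s)² = (1×0.0370)² = 0.00137;  (½·δp/p)² = (0.5×0.0990)² = 0.00245;  (2·δc/c)² = (2×0.0980)² = 0.0384;  (3·δd/d)² = (3×0.0720)² = 0.0467
δQ/Q = √(0.0889) = 0.298

0.298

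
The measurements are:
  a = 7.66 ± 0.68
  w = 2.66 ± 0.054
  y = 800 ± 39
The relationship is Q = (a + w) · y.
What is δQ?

678

Let u = a + w = 10.3. δu = √(δa² + δw²) = √(0.462 + 0.00292) = 0.682, so δu/u = 0.0661.
Q is then a monomial in u, y:
δQ/Q = √((δu/u)² + (1·δy/y)²) = √(0.00437 + 0.00238) = 0.0821
Q = 8260, so δQ = 0.0821 × 8260 = 678.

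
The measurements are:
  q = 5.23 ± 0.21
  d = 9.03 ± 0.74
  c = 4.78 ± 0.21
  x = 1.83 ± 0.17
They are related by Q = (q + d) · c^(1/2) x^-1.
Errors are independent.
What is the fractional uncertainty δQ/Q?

Let u = q + d = 14.3. δu = √(δq² + δd²) = √(0.0441 + 0.548) = 0.769, so δu/u = 0.0539.
Q is then a monomial in u, c, x:
δQ/Q = √((δu/u)² + (½·δc/c)² + (-1·δx/x)²) = √(0.00291 + 0.000483 + 0.00863) = 0.110

0.110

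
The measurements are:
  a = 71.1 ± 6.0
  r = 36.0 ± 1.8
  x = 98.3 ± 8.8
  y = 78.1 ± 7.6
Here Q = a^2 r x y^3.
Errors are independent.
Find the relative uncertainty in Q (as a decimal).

Q is a product of powers, so relative uncertainties combine in quadrature:
  (2·δa/a)² = (2×0.0844)² = 0.0285;  (1·δr/r)² = (1×0.0500)² = 0.00250;  (1·δx/x)² = (1×0.0895)² = 0.00801;  (3·δy/y)² = (3×0.0973)² = 0.0852
δQ/Q = √(0.124) = 0.352

0.352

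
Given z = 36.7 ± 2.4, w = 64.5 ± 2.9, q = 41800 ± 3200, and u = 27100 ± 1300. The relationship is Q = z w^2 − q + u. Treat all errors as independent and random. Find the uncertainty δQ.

Let p = z·w^2 = 1.53e+05. δp/p = √((1·δz/z)² + (2·δw/w)²) = √(0.00428 + 0.00809) = 0.111, so δp = 17000.
Q = p − q + u: δQ = √(δp² + δq² + δu²) = √(2.88e+08 + 1.02e+07 + 1.69e+06) = 17300

17300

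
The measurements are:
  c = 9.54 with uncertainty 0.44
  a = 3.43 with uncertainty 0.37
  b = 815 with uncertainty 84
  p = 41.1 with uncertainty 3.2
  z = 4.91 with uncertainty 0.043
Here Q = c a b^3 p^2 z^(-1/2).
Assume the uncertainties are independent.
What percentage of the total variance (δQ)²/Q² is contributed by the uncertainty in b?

(δQ/Q)² = (1·δc/c)² + (1·δa/a)² + (3·δb/b)² + (2·δp/p)² + (−½·δz/z)²
  c term: (1×0.0461)² = 0.00213
  a term: (1×0.108)² = 0.0116
  b term: (3×0.103)² = 0.0956
  p term: (2×0.0779)² = 0.0242
  z term: (-0.5×0.00876)² = 1.92e-05
Total = 0.134. Share from b = 0.0956/0.134 = 0.715.

71.5%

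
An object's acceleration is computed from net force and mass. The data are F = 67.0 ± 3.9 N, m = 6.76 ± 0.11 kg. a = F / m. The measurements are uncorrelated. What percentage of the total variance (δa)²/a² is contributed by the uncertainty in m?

(δa/a)² = (1·δF/F)² + (-1·δm/m)²
  F term: (1×0.0582)² = 0.00339
  m term: (-1×0.0163)² = 0.000265
Total = 0.00365. Share from m = 0.000265/0.00365 = 0.0725.

7.25%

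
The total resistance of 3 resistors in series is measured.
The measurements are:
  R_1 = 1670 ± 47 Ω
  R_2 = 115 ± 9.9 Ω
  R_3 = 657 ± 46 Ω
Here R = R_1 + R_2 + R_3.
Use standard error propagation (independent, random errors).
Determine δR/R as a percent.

2.72%

Sums and differences: (δR)² = Σ (cᵢ δxᵢ)².
  (δR_1)² = 2210;  (δR_2)² = 98.0;  (δR_3)² = 2120
δR = √(4420) = 66.5 Ω
R = 2440 Ω, so δR/R = 66.5/2440 = 0.0272.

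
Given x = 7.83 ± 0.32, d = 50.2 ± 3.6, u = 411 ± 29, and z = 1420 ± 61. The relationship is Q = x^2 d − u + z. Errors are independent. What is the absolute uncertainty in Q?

Let p = x^2·d = 3080. δp/p = √((2·δx/x)² + (1·δd/d)²) = √(0.00668 + 0.00514) = 0.109, so δp = 335.
Q = p − u + z: δQ = √(δp² + δu² + δz²) = √(1.12e+05 + 841 + 3720) = 341

341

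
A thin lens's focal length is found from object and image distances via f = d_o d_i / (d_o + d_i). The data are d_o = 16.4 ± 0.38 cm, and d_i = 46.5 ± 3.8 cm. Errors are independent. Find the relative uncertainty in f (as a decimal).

∂f/∂d_o = (d_i/(d_o+d_i))² = 0.547;  ∂f/∂d_i = (d_o/(d_o+d_i))² = 0.0680
δf = √((∂f/∂d_o · δd_o)² + (∂f/∂d_i · δd_i)²) = √(0.0431 + 0.0667) = 0.331 cm
f = 12.1 cm, so δf/f = 0.331/12.1 = 0.0273.

0.0273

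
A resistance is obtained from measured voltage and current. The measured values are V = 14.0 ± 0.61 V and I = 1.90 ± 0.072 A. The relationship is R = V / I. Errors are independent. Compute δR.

0.425 Ω

Relative error in a monomial: (δR/R)² = Σ (nᵢ · δxᵢ/xᵢ)².
  (1·δV/V)² = (1×0.0436)² = 0.00190;  (-1·δI/I)² = (-1×0.0379)² = 0.00144
δR/R = √(0.00333) = 0.0577
R = 7.37 Ω, so δR = 0.0577 × 7.37 = 0.425 Ω.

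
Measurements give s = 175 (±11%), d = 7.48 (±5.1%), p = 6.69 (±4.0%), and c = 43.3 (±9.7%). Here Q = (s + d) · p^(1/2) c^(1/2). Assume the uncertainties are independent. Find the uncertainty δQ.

Let u = s + d = 182. δu = √(δs² + δd²) = √(371 + 0.146) = 19.3, so δu/u = 0.106.
Q is then a monomial in u, p, c:
δQ/Q = √((δu/u)² + (½·δp/p)² + (½·δc/c)²) = √(0.0111 + 0.000400 + 0.00235) = 0.118
Q = 3110, so δQ = 0.118 × 3110 = 366.

366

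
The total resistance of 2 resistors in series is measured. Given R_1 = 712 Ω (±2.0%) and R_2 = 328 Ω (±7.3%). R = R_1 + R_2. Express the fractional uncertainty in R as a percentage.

Absolute uncertainties add in quadrature for a linear combination:
  (δR_1)² = 203;  (δR_2)² = 573
δR = √(776) = 27.9 Ω
R = 1040 Ω, so δR/R = 27.9/1040 = 0.0268.

2.68%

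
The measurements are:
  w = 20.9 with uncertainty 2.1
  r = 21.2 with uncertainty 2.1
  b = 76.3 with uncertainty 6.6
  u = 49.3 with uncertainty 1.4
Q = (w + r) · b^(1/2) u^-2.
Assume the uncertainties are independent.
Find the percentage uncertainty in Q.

10.0%

Let h = w + r = 42.1. δh = √(δw² + δr²) = √(4.41 + 4.41) = 2.97, so δh/h = 0.0705.
Q is then a monomial in h, b, u:
δQ/Q = √((δh/h)² + (½·δb/b)² + (-2·δu/u)²) = √(0.00498 + 0.00187 + 0.00323) = 0.100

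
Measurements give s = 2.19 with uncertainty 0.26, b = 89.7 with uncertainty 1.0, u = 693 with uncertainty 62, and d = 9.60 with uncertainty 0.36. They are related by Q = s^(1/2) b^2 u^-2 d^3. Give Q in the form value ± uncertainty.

For a monomial Q ∝ s^(1/2), b^2, u^-2, d^3, fractional errors add in quadrature:
  (½·δs/s)² = (0.5×0.119)² = 0.00352;  (2·δb/b)² = (2×0.0111)² = 0.000497;  (-2·δu/u)² = (-2×0.0895)² = 0.0320;  (3·δd/d)² = (3×0.0375)² = 0.0127
δQ/Q = √(0.0487) = 0.221
Q = 21.9, so δQ = 0.221 × 21.9 = 4.84.

21.9 ± 4.84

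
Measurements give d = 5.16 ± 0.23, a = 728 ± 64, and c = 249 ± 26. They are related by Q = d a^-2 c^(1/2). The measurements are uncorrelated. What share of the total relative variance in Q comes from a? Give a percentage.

86.8%

(δQ/Q)² = (1·δd/d)² + (-2·δa/a)² + (½·δc/c)²
  d term: (1×0.0446)² = 0.00199
  a term: (-2×0.0879)² = 0.0309
  c term: (0.5×0.104)² = 0.00273
Total = 0.0356. Share from a = 0.0309/0.0356 = 0.868.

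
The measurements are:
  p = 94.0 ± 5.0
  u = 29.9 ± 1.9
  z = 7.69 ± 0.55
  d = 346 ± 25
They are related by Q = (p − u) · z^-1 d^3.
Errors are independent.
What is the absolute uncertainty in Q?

Let w = p − u = 64.1. δw = √(δp² + δu²) = √(25.0 + 3.61) = 5.35, so δw/w = 0.0834.
Q is then a monomial in w, z, d:
δQ/Q = √((δw/w)² + (-1·δz/z)² + (3·δd/d)²) = √(0.00696 + 0.00512 + 0.0470) = 0.243
Q = 3.45e+08, so δQ = 0.243 × 3.45e+08 = 8.39e+07.

8.39e+07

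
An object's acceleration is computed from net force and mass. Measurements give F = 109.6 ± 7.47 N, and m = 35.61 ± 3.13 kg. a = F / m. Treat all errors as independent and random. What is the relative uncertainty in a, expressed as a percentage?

11.1%

For a monomial a ∝ F, m^-1, fractional errors add in quadrature:
  (1·δF/F)² = (1×0.0682)² = 0.00465;  (-1·δm/m)² = (-1×0.0879)² = 0.00773
δa/a = √(0.0124) = 0.111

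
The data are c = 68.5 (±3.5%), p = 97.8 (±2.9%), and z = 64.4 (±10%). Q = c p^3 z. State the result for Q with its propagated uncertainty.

(4.13 ± 0.566) × 10^9

Relative error in a monomial: (δQ/Q)² = Σ (nᵢ · δxᵢ/xᵢ)².
  (1·δc/c)² = (1×0.0350)² = 0.00123;  (3·δp/p)² = (3×0.0290)² = 0.00757;  (1·δz/z)² = (1×0.100)² = 0.0100
δQ/Q = √(0.0188) = 0.137
Q = 4.13e+09, so δQ = 0.137 × 4.13e+09 = 5.66e+08.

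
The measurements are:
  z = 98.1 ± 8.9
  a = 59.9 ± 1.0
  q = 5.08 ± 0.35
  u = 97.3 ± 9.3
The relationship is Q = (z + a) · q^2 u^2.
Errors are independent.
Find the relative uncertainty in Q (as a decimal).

Let w = z + a = 158. δw = √(δz² + δa²) = √(79.2 + 1.00) = 8.96, so δw/w = 0.0567.
Q is then a monomial in w, q, u:
δQ/Q = √((δw/w)² + (2·δq/q)² + (2·δu/u)²) = √(0.00321 + 0.0190 + 0.0365) = 0.242

0.242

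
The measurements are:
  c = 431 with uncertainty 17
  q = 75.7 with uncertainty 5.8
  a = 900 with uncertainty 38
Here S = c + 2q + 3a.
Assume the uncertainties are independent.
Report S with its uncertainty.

Each term contributes (cᵢ δxᵢ)² to (δS)²:
  (δc)² = 289;  (2·δq)² = 135;  (3·δa)² = 13000
δS = √(13400) = 116
S = 3280.

3280 ± 116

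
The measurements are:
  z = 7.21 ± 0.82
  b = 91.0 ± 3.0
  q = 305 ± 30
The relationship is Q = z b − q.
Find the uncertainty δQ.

83.3

Let p = z·b = 656. δp/p = √((1·δz/z)² + (1·δb/b)²) = √(0.0129 + 0.00109) = 0.118, so δp = 77.7.
Q = p − q: δQ = √(δp² + δq²) = √(6040 + 900) = 83.3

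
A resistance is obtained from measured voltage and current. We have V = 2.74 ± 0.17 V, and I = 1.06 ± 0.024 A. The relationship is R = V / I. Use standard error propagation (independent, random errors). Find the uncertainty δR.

For a monomial R ∝ V, I^-1, fractional errors add in quadrature:
  (1·δV/V)² = (1×0.0620)² = 0.00385;  (-1·δI/I)² = (-1×0.0226)² = 0.000513
δR/R = √(0.00436) = 0.0660
R = 2.58 Ω, so δR = 0.0660 × 2.58 = 0.171 Ω.

0.171 Ω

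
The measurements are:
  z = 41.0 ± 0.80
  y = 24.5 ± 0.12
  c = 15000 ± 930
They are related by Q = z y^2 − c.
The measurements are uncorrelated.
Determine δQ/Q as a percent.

11.2%

Let p = z·y^2 = 24600. δp/p = √((1·δz/z)² + (2·δy/y)²) = √(0.000381 + 9.6e-05) = 0.0218, so δp = 537.
Q = p − c: δQ = √(δp² + δc²) = √(2.89e+05 + 8.65e+05) = 1070
Q = 9610, so δQ/Q = 1070/9610 = 0.112.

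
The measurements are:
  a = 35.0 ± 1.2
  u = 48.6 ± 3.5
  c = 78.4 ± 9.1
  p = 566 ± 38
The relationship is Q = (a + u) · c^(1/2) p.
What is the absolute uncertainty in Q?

41500

Let w = a + u = 83.6. δw = √(δa² + δu²) = √(1.44 + 12.2) = 3.70, so δw/w = 0.0443.
Q is then a monomial in w, c, p:
δQ/Q = √((δw/w)² + (½·δc/c)² + (1·δp/p)²) = √(0.00196 + 0.00337 + 0.00451) = 0.0992
Q = 4.19e+05, so δQ = 0.0992 × 4.19e+05 = 41500.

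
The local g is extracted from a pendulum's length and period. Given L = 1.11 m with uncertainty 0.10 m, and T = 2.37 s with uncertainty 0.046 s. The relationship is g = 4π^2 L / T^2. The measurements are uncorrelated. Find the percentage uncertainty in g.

For a monomial g ∝ L, T^-2, fractional errors add in quadrature:
  (1·δL/L)² = (1×0.0901)² = 0.00812;  (-2·δT/T)² = (-2×0.0194)² = 0.00151
δg/g = √(0.00962) = 0.0981

9.81%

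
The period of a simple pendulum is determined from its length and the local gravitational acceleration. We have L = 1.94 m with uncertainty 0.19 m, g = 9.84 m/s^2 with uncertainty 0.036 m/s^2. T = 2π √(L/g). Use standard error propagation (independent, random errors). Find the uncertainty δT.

0.137 s

Each factor contributes (exponent × relative error)² to (δT/T)²:
  (½·δL/L)² = (0.5×0.0979)² = 0.00240;  (−½·δg/g)² = (-0.5×0.00366)² = 3.35e-06
δT/T = √(0.00240) = 0.0490
T = 2.79 s, so δT = 0.0490 × 2.79 = 0.137 s.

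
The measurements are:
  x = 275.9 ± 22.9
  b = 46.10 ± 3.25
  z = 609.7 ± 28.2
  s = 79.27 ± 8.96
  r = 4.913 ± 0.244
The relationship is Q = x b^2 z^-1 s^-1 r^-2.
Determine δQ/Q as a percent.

Products/powers → add relative errors in quadrature, weighted by exponent:
  (1·δx/x)² = (1×0.0830)² = 0.00689;  (2·δb/b)² = (2×0.0705)² = 0.0199;  (-1·δz/z)² = (-1×0.0463)² = 0.00214;  (-1·δs/s)² = (-1×0.113)² = 0.0128;  (-2·δr/r)² = (-2×0.0497)² = 0.00987
δQ/Q = √(0.0516) = 0.227

22.7%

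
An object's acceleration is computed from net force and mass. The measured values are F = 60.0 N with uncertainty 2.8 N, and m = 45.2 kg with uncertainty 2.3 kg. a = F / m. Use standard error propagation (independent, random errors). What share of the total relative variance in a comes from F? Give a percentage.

45.7%

(δa/a)² = (1·δF/F)² + (-1·δm/m)²
  F term: (1×0.0467)² = 0.00218
  m term: (-1×0.0509)² = 0.00259
Total = 0.00477. Share from F = 0.00218/0.00477 = 0.457.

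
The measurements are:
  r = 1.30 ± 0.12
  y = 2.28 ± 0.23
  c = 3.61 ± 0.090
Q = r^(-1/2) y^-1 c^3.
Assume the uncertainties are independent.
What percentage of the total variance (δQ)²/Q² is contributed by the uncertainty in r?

11.9%

(δQ/Q)² = (−½·δr/r)² + (-1·δy/y)² + (3·δc/c)²
  r term: (-0.5×0.0923)² = 0.00213
  y term: (-1×0.101)² = 0.0102
  c term: (3×0.0249)² = 0.00559
Total = 0.0179. Share from r = 0.00213/0.0179 = 0.119.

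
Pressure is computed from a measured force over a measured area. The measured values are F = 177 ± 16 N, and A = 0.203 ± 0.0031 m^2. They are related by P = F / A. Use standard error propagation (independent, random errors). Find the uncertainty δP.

79.9 Pa

Since P is a product/quotient, work with relative uncertainties:
  (1·δF/F)² = (1×0.0904)² = 0.00817;  (-1·δA/A)² = (-1×0.0153)² = 0.000233
δP/P = √(0.00840) = 0.0917
P = 872 Pa, so δP = 0.0917 × 872 = 79.9 Pa.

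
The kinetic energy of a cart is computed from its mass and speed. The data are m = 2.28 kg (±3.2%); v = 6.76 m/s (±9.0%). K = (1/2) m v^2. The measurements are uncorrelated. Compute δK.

9.52 J

Products/powers → add relative errors in quadrature, weighted by exponent:
  (1·δm/m)² = (1×0.0320)² = 0.00102;  (2·δv/v)² = (2×0.0900)² = 0.0324
δK/K = √(0.0334) = 0.183
K = 52.1 J, so δK = 0.183 × 52.1 = 9.52 J.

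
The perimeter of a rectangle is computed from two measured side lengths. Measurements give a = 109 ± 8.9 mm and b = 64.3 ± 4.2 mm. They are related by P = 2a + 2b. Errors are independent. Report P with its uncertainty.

347 ± 19.7 mm

For a sum/difference, combine absolute errors in quadrature:
  (2·δa)² = 317;  (2·δb)² = 70.6
δP = √(387) = 19.7 mm
P = 347 mm.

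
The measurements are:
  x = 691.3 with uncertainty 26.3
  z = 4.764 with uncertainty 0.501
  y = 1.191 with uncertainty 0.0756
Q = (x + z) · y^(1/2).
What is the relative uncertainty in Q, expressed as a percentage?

4.94%

Let u = x + z = 696.1. δu = √(δx² + δz²) = √(692 + 0.251) = 26.3, so δu/u = 0.0378.
Q is then a monomial in u, y:
δQ/Q = √((δu/u)² + (½·δy/y)²) = √(0.00143 + 0.00101) = 0.0494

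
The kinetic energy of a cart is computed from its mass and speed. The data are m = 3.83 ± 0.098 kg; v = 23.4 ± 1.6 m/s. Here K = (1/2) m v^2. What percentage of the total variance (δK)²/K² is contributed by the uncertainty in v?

96.6%

(δK/K)² = (1·δm/m)² + (2·δv/v)²
  m term: (1×0.0256)² = 0.000655
  v term: (2×0.0684)² = 0.0187
Total = 0.0194. Share from v = 0.0187/0.0194 = 0.966.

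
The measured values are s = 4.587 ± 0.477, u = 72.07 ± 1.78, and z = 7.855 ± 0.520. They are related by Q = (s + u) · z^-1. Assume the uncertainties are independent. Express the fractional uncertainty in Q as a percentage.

7.04%

Let w = s + u = 76.66. δw = √(δs² + δu²) = √(0.228 + 3.17) = 1.84, so δw/w = 0.0240.
Q is then a monomial in w, z:
δQ/Q = √((δw/w)² + (-1·δz/z)²) = √(0.000578 + 0.00438) = 0.0704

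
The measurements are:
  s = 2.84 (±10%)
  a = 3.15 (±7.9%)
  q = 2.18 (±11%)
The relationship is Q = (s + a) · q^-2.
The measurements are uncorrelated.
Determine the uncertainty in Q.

0.288

Let u = s + a = 5.99. δu = √(δs² + δa²) = √(0.0807 + 0.0619) = 0.378, so δu/u = 0.0630.
Q is then a monomial in u, q:
δQ/Q = √((δu/u)² + (-2·δq/q)²) = √(0.00397 + 0.0484) = 0.229
Q = 1.26, so δQ = 0.229 × 1.26 = 0.288.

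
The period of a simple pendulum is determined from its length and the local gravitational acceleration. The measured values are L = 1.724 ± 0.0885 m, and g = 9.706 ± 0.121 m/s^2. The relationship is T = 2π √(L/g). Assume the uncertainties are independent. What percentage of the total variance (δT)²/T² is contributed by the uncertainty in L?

94.4%

(δT/T)² = (½·δL/L)² + (−½·δg/g)²
  L term: (0.5×0.0513)² = 0.000659
  g term: (-0.5×0.0125)² = 3.89e-05
Total = 0.000698. Share from L = 0.000659/0.000698 = 0.944.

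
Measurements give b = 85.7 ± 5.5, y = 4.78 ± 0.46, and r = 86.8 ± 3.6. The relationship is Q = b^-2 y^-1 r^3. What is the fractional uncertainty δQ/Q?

For a monomial Q ∝ b^-2, y^-1, r^3, fractional errors add in quadrature:
  (-2·δb/b)² = (-2×0.0642)² = 0.0165;  (-1·δy/y)² = (-1×0.0962)² = 0.00926;  (3·δr/r)² = (3×0.0415)² = 0.0155
δQ/Q = √(0.0412) = 0.203

0.203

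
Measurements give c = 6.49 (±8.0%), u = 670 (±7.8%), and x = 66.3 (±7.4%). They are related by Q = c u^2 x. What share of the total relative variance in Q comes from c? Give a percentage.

17.7%

(δQ/Q)² = (1·δc/c)² + (2·δu/u)² + (1·δx/x)²
  c term: (1×0.0800)² = 0.00640
  u term: (2×0.0780)² = 0.0243
  x term: (1×0.0740)² = 0.00548
Total = 0.0362. Share from c = 0.00640/0.0362 = 0.177.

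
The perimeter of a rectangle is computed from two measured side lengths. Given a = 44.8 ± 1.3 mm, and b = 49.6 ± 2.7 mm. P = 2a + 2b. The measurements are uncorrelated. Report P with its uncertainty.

189 ± 5.99 mm

Each term contributes (cᵢ δxᵢ)² to (δP)²:
  (2·δa)² = 6.76;  (2·δb)² = 29.2
δP = √(35.9) = 5.99 mm
P = 189 mm.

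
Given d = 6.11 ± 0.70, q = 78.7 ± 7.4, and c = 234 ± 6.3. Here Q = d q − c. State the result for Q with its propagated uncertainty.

Let p = d·q = 481. δp/p = √((1·δd/d)² + (1·δq/q)²) = √(0.0131 + 0.00884) = 0.148, so δp = 71.3.
Q = p − c: δQ = √(δp² + δc²) = √(5080 + 39.7) = 71.5
Q = 247.

247 ± 71.5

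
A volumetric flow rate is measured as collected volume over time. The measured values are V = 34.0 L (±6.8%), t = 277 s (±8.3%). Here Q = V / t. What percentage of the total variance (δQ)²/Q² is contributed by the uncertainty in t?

(δQ/Q)² = (1·δV/V)² + (-1·δt/t)²
  V term: (1×0.0680)² = 0.00462
  t term: (-1×0.0830)² = 0.00689
Total = 0.0115. Share from t = 0.00689/0.0115 = 0.598.

59.8%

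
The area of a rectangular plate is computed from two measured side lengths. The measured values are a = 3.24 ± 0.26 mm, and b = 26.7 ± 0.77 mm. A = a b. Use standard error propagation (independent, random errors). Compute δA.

For a monomial A ∝ a, b, fractional errors add in quadrature:
  (1·δa/a)² = (1×0.0802)² = 0.00644;  (1·δb/b)² = (1×0.0288)² = 0.000832
δA/A = √(0.00727) = 0.0853
A = 86.5 mm^2, so δA = 0.0853 × 86.5 = 7.38 mm^2.

7.38 mm^2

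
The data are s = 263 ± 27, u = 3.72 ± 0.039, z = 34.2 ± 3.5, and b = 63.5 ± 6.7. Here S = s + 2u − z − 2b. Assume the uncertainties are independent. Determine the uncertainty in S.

30.3

S is a linear combination, so absolute uncertainties add in quadrature:
  (δs)² = 729;  (2·δu)² = 0.00608;  (δz)² = 12.2;  (2·δb)² = 180
δS = √(921) = 30.3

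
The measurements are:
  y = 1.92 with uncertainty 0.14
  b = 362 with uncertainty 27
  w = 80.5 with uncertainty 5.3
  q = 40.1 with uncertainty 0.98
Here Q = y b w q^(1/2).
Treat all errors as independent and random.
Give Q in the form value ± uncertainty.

Q is a product of powers, so relative uncertainties combine in quadrature:
  (1·δy/y)² = (1×0.0729)² = 0.00532;  (1·δb/b)² = (1×0.0746)² = 0.00556;  (1·δw/w)² = (1×0.0658)² = 0.00433;  (½·δq/q)² = (0.5×0.0244)² = 0.000149
δQ/Q = √(0.0154) = 0.124
Q = 3.54e+05, so δQ = 0.124 × 3.54e+05 = 43900.

(3.54 ± 0.439) × 10^5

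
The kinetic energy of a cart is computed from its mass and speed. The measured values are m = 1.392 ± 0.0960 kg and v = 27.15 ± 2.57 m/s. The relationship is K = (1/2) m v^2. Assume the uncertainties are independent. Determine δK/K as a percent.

20.1%

Products/powers → add relative errors in quadrature, weighted by exponent:
  (1·δm/m)² = (1×0.0690)² = 0.00476;  (2·δv/v)² = (2×0.0947)² = 0.0358
δK/K = √(0.0406) = 0.201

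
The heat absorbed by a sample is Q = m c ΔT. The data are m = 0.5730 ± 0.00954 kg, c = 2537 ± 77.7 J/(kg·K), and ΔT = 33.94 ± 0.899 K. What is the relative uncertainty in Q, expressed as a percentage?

4.38%

Since Q is a product/quotient, work with relative uncertainties:
  (1·δm/m)² = (1×0.0166)² = 0.000277;  (1·δc/c)² = (1×0.0306)² = 0.000938;  (1·δΔT/ΔT)² = (1×0.0265)² = 0.000702
δQ/Q = √(0.00192) = 0.0438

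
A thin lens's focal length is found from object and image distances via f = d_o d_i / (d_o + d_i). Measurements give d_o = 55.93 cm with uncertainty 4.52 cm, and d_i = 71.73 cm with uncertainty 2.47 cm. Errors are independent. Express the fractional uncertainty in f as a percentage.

∂f/∂d_o = (d_i/(d_o+d_i))² = 0.316;  ∂f/∂d_i = (d_o/(d_o+d_i))² = 0.192
δf = √((∂f/∂d_o · δd_o)² + (∂f/∂d_i · δd_i)²) = √(2.04 + 0.225) = 1.50 cm
f = 31.43 cm, so δf/f = 1.50/31.43 = 0.0478.

4.78%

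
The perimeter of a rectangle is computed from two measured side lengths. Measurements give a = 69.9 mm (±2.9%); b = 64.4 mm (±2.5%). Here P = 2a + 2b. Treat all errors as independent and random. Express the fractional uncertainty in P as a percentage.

Each term contributes (cᵢ δxᵢ)² to (δP)²:
  (2·δa)² = 16.4;  (2·δb)² = 10.4
δP = √(26.8) = 5.18 mm
P = 269 mm, so δP/P = 5.18/269 = 0.0193.

1.93%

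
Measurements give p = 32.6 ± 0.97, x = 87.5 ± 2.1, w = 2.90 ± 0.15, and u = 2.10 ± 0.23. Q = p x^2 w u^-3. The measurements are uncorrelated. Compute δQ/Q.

Relative error in a monomial: (δQ/Q)² = Σ (nᵢ · δxᵢ/xᵢ)².
  (1·δp/p)² = (1×0.0298)² = 0.000885;  (2·δx/x)² = (2×0.0240)² = 0.00230;  (1·δw/w)² = (1×0.0517)² = 0.00268;  (-3·δu/u)² = (-3×0.110)² = 0.108
δQ/Q = √(0.114) = 0.337

0.337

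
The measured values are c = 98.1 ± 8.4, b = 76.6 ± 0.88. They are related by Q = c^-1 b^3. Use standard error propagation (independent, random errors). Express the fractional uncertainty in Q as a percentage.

Products/powers → add relative errors in quadrature, weighted by exponent:
  (-1·δc/c)² = (-1×0.0856)² = 0.00733;  (3·δb/b)² = (3×0.0115)² = 0.00119
δQ/Q = √(0.00852) = 0.0923

9.23%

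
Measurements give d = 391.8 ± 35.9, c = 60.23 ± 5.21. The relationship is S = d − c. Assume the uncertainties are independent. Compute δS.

36.3

S is a linear combination, so absolute uncertainties add in quadrature:
  (δd)² = 1290;  (δc)² = 27.1
δS = √(1320) = 36.3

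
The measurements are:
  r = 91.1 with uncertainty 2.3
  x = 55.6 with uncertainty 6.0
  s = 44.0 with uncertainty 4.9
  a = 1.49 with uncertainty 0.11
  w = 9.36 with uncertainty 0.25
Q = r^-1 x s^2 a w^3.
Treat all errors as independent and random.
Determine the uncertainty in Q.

3.92e+05

Products/powers → add relative errors in quadrature, weighted by exponent:
  (-1·δr/r)² = (-1×0.0252)² = 0.000637;  (1·δx/x)² = (1×0.108)² = 0.0116;  (2·δs/s)² = (2×0.111)² = 0.0496;  (1·δa/a)² = (1×0.0738)² = 0.00545;  (3·δw/w)² = (3×0.0267)² = 0.00642
δQ/Q = √(0.0738) = 0.272
Q = 1.44e+06, so δQ = 0.272 × 1.44e+06 = 3.92e+05.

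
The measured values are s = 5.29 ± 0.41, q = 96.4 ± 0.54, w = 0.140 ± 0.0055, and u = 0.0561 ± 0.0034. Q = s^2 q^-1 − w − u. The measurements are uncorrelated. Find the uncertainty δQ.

0.0455

Let p = s^2·q^-1 = 0.290. δp/p = √((2·δs/s)² + (-1·δq/q)²) = √(0.0240 + 3.14e-05) = 0.155, so δp = 0.0450.
Q = p − w − u: δQ = √(δp² + δw² + δu²) = √(0.00203 + 3.02e-05 + 1.16e-05) = 0.0455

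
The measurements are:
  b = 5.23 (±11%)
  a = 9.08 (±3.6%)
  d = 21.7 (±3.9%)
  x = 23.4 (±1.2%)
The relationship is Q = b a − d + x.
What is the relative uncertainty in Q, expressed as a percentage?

11.3%

Let p = b·a = 47.5. δp/p = √((1·δb/b)² + (1·δa/a)²) = √(0.0121 + 0.00130) = 0.116, so δp = 5.50.
Q = p − d + x: δQ = √(δp² + δd² + δx²) = √(30.2 + 0.716 + 0.0788) = 5.57
Q = 49.2, so δQ/Q = 5.57/49.2 = 0.113.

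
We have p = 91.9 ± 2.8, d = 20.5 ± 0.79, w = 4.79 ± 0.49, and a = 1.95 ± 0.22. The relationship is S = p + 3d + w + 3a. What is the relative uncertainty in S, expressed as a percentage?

S is a linear combination, so absolute uncertainties add in quadrature:
  (δp)² = 7.84;  (3·δd)² = 5.62;  (δw)² = 0.240;  (3·δa)² = 0.436
δS = √(14.1) = 3.76
S = 164, so δS/S = 3.76/164 = 0.0229.

2.29%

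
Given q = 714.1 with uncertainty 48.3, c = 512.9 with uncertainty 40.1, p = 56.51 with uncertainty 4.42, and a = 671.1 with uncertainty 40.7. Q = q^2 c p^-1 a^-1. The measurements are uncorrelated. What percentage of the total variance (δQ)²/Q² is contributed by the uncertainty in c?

17.9%

(δQ/Q)² = (2·δq/q)² + (1·δc/c)² + (-1·δp/p)² + (-1·δa/a)²
  q term: (2×0.0676)² = 0.0183
  c term: (1×0.0782)² = 0.00611
  p term: (-1×0.0782)² = 0.00612
  a term: (-1×0.0606)² = 0.00368
Total = 0.0342. Share from c = 0.00611/0.0342 = 0.179.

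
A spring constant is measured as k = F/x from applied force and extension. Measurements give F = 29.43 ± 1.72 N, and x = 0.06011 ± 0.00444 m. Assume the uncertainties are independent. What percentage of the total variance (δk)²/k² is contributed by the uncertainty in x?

61.5%

(δk/k)² = (1·δF/F)² + (-1·δx/x)²
  F term: (1×0.0584)² = 0.00342
  x term: (-1×0.0739)² = 0.00546
Total = 0.00887. Share from x = 0.00546/0.00887 = 0.615.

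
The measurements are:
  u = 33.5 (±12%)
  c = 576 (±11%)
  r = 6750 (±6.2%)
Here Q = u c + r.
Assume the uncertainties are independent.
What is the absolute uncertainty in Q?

3170

Let p = u·c = 19300. δp/p = √((1·δu/u)² + (1·δc/c)²) = √(0.0144 + 0.0121) = 0.163, so δp = 3140.
Q = p + r: δQ = √(δp² + δr²) = √(9.87e+06 + 1.75e+05) = 3170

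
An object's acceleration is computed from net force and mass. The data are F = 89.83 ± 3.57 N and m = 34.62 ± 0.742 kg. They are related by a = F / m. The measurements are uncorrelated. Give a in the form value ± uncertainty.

2.595 ± 0.117 m/s^2

For a monomial a ∝ F, m^-1, fractional errors add in quadrature:
  (1·δF/F)² = (1×0.0397)² = 0.00158;  (-1·δm/m)² = (-1×0.0214)² = 0.000459
δa/a = √(0.00204) = 0.0452
a = 2.595 m/s^2, so δa = 0.0452 × 2.595 = 0.117 m/s^2.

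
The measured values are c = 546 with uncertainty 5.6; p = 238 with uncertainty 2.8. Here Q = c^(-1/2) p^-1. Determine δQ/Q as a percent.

Products/powers → add relative errors in quadrature, weighted by exponent:
  (−½·δc/c)² = (-0.5×0.0103)² = 2.63e-05;  (-1·δp/p)² = (-1×0.0118)² = 0.000138
δQ/Q = √(0.000165) = 0.0128

1.28%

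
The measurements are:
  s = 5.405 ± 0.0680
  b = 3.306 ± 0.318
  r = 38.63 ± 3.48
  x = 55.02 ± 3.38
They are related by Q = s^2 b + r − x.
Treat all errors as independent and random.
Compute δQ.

10.8

Let p = s^2·b = 96.58. δp/p = √((2·δs/s)² + (1·δb/b)²) = √(0.000633 + 0.00925) = 0.0994, so δp = 9.60.
Q = p + r − x: δQ = √(δp² + δr² + δx²) = √(92.2 + 12.1 + 11.4) = 10.8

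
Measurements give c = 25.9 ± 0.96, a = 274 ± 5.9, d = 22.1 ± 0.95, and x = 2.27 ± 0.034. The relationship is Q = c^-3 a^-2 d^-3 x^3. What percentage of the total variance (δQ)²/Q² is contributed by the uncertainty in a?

5.64%

(δQ/Q)² = (-3·δc/c)² + (-2·δa/a)² + (-3·δd/d)² + (3·δx/x)²
  c term: (-3×0.0371)² = 0.0124
  a term: (-2×0.0215)² = 0.00185
  d term: (-3×0.0430)² = 0.0166
  x term: (3×0.0150)² = 0.00202
Total = 0.0329. Share from a = 0.00185/0.0329 = 0.0564.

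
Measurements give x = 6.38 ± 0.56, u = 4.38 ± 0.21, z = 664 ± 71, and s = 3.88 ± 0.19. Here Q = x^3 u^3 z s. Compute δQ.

Products/powers → add relative errors in quadrature, weighted by exponent:
  (3·δx/x)² = (3×0.0878)² = 0.0693;  (3·δu/u)² = (3×0.0479)² = 0.0207;  (1·δz/z)² = (1×0.107)² = 0.0114;  (1·δs/s)² = (1×0.0490)² = 0.00240
δQ/Q = √(0.104) = 0.322
Q = 5.62e+07, so δQ = 0.322 × 5.62e+07 = 1.81e+07.

1.81e+07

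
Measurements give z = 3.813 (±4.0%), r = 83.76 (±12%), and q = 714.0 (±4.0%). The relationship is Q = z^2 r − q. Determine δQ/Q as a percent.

Let p = z^2·r = 1218. δp/p = √((2·δz/z)² + (1·δr/r)²) = √(0.00640 + 0.0144) = 0.144, so δp = 176.
Q = p − q: δQ = √(δp² + δq²) = √(30800 + 816) = 178
Q = 503.8, so δQ/Q = 178/503.8 = 0.353.

35.3%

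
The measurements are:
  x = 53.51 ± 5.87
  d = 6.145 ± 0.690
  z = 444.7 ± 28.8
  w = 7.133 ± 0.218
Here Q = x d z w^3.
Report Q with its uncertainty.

(5.307 ± 1.02) × 10^7

Products/powers → add relative errors in quadrature, weighted by exponent:
  (1·δx/x)² = (1×0.110)² = 0.0120;  (1·δd/d)² = (1×0.112)² = 0.0126;  (1·δz/z)² = (1×0.0648)² = 0.00419;  (3·δw/w)² = (3×0.0306)² = 0.00841
δQ/Q = √(0.0372) = 0.193
Q = 5.307e+07, so δQ = 0.193 × 5.307e+07 = 1.02e+07.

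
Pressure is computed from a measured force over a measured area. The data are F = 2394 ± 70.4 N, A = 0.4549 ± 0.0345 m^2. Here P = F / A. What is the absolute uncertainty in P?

For a monomial P ∝ F, A^-1, fractional errors add in quadrature:
  (1·δF/F)² = (1×0.0294)² = 0.000865;  (-1·δA/A)² = (-1×0.0758)² = 0.00575
δP/P = √(0.00662) = 0.0813
P = 5263 Pa, so δP = 0.0813 × 5263 = 428 Pa.

428 Pa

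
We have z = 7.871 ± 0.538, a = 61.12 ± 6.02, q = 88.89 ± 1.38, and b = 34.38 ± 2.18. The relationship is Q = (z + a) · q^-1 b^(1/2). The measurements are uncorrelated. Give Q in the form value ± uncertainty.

4.551 ± 0.430

Let u = z + a = 68.99. δu = √(δz² + δa²) = √(0.289 + 36.2) = 6.04, so δu/u = 0.0876.
Q is then a monomial in u, q, b:
δQ/Q = √((δu/u)² + (-1·δq/q)² + (½·δb/b)²) = √(0.00767 + 0.000241 + 0.00101) = 0.0945
Q = 4.551, so δQ = 0.0945 × 4.551 = 0.430.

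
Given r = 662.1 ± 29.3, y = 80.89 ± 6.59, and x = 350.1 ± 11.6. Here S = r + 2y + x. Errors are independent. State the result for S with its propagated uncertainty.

Absolute uncertainties add in quadrature for a linear combination:
  (δr)² = 858;  (2·δy)² = 174;  (δx)² = 135
δS = √(1170) = 34.2
S = 1174.

1174 ± 34.2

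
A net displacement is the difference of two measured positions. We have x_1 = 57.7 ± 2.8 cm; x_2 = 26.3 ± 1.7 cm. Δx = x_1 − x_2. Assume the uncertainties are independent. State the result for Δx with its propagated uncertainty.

31.4 ± 3.28 cm

Absolute uncertainties add in quadrature for a linear combination:
  (δx_1)² = 7.84;  (δx_2)² = 2.89
δΔx = √(10.7) = 3.28 cm
Δx = 31.4 cm.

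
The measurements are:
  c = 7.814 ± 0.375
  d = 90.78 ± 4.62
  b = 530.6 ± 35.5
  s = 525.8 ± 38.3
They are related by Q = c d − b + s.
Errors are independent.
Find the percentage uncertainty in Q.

Let p = c·d = 709.4. δp/p = √((1·δc/c)² + (1·δd/d)²) = √(0.00230 + 0.00259) = 0.0700, so δp = 49.6.
Q = p − b + s: δQ = √(δp² + δb² + δs²) = √(2460 + 1260 + 1470) = 72.0
Q = 704.6, so δQ/Q = 72.0/704.6 = 0.102.

10.2%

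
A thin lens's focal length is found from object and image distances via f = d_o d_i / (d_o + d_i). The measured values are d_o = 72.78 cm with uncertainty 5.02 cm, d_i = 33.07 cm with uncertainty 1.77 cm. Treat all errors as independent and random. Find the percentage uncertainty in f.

∂f/∂d_o = (d_i/(d_o+d_i))² = 0.0976;  ∂f/∂d_i = (d_o/(d_o+d_i))² = 0.473
δf = √((∂f/∂d_o · δd_o)² + (∂f/∂d_i · δd_i)²) = √(0.240 + 0.700) = 0.970 cm
f = 22.74 cm, so δf/f = 0.970/22.74 = 0.0426.

4.26%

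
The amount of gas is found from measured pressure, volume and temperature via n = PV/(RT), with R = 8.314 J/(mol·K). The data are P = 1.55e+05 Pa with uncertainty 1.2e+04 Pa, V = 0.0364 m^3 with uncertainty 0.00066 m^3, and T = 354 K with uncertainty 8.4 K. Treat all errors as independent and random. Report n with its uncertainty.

n is a product of powers, so relative uncertainties combine in quadrature:
  (1·δP/P)² = (1×0.0774)² = 0.00599;  (1·δV/V)² = (1×0.0181)² = 0.000329;  (-1·δT/T)² = (-1×0.0237)² = 0.000563
δn/n = √(0.00689) = 0.0830
n = 1.92 mol, so δn = 0.0830 × 1.92 = 0.159 mol.

1.92 ± 0.159 mol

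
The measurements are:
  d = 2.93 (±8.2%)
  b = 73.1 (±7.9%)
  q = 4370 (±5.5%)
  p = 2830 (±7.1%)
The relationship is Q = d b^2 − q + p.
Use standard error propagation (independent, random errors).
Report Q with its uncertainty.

Let w = d·b^2 = 15700. δw/w = √((1·δd/d)² + (2·δb/b)²) = √(0.00672 + 0.0250) = 0.178, so δw = 2790.
Q = w − q + p: δQ = √(δw² + δq² + δp²) = √(7.77e+06 + 57800 + 40400) = 2800
Q = 14100.

14100 ± 2800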